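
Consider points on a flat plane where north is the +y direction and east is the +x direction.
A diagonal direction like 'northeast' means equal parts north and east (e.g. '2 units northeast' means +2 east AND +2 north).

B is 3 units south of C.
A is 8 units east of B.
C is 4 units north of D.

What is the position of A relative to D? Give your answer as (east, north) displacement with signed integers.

Place D at the origin (east=0, north=0).
  C is 4 units north of D: delta (east=+0, north=+4); C at (east=0, north=4).
  B is 3 units south of C: delta (east=+0, north=-3); B at (east=0, north=1).
  A is 8 units east of B: delta (east=+8, north=+0); A at (east=8, north=1).
Therefore A relative to D: (east=8, north=1).

Answer: A is at (east=8, north=1) relative to D.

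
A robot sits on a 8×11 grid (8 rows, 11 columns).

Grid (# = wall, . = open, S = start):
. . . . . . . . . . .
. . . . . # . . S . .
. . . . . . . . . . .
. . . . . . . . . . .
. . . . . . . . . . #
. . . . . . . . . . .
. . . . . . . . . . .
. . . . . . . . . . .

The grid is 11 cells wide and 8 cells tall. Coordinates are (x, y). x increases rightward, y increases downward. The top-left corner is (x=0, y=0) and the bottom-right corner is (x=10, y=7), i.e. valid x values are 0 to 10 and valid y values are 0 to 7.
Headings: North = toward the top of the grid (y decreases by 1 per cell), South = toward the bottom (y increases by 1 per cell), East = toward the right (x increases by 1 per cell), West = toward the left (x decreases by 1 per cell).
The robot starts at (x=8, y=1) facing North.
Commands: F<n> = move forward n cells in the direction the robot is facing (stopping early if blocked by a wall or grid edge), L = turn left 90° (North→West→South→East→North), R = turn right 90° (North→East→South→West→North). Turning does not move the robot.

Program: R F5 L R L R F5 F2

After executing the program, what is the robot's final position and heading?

Start: (x=8, y=1), facing North
  R: turn right, now facing East
  F5: move forward 2/5 (blocked), now at (x=10, y=1)
  L: turn left, now facing North
  R: turn right, now facing East
  L: turn left, now facing North
  R: turn right, now facing East
  F5: move forward 0/5 (blocked), now at (x=10, y=1)
  F2: move forward 0/2 (blocked), now at (x=10, y=1)
Final: (x=10, y=1), facing East

Answer: Final position: (x=10, y=1), facing East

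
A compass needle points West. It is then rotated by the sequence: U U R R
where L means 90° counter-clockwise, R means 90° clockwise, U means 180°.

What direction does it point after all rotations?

Answer: Final heading: East

Derivation:
Start: West
  U (U-turn (180°)) -> East
  U (U-turn (180°)) -> West
  R (right (90° clockwise)) -> North
  R (right (90° clockwise)) -> East
Final: East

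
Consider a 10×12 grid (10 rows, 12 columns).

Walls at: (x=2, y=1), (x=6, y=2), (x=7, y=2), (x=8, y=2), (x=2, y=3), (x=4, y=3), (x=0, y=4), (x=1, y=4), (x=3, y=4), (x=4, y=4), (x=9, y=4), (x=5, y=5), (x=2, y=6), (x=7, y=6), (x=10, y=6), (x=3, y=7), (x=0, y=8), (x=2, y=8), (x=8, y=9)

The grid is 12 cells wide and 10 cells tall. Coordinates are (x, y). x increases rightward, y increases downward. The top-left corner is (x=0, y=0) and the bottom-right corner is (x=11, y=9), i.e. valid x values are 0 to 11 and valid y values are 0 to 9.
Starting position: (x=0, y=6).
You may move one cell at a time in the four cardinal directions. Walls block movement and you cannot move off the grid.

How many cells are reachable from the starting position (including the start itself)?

Answer: Reachable cells: 101

Derivation:
BFS flood-fill from (x=0, y=6):
  Distance 0: (x=0, y=6)
  Distance 1: (x=0, y=5), (x=1, y=6), (x=0, y=7)
  Distance 2: (x=1, y=5), (x=1, y=7)
  Distance 3: (x=2, y=5), (x=2, y=7), (x=1, y=8)
  Distance 4: (x=2, y=4), (x=3, y=5), (x=1, y=9)
  Distance 5: (x=4, y=5), (x=3, y=6), (x=0, y=9), (x=2, y=9)
  Distance 6: (x=4, y=6), (x=3, y=9)
  Distance 7: (x=5, y=6), (x=4, y=7), (x=3, y=8), (x=4, y=9)
  Distance 8: (x=6, y=6), (x=5, y=7), (x=4, y=8), (x=5, y=9)
  Distance 9: (x=6, y=5), (x=6, y=7), (x=5, y=8), (x=6, y=9)
  Distance 10: (x=6, y=4), (x=7, y=5), (x=7, y=7), (x=6, y=8), (x=7, y=9)
  Distance 11: (x=6, y=3), (x=5, y=4), (x=7, y=4), (x=8, y=5), (x=8, y=7), (x=7, y=8)
  Distance 12: (x=5, y=3), (x=7, y=3), (x=8, y=4), (x=9, y=5), (x=8, y=6), (x=9, y=7), (x=8, y=8)
  Distance 13: (x=5, y=2), (x=8, y=3), (x=10, y=5), (x=9, y=6), (x=10, y=7), (x=9, y=8)
  Distance 14: (x=5, y=1), (x=4, y=2), (x=9, y=3), (x=10, y=4), (x=11, y=5), (x=11, y=7), (x=10, y=8), (x=9, y=9)
  Distance 15: (x=5, y=0), (x=4, y=1), (x=6, y=1), (x=3, y=2), (x=9, y=2), (x=10, y=3), (x=11, y=4), (x=11, y=6), (x=11, y=8), (x=10, y=9)
  Distance 16: (x=4, y=0), (x=6, y=0), (x=3, y=1), (x=7, y=1), (x=9, y=1), (x=2, y=2), (x=10, y=2), (x=3, y=3), (x=11, y=3), (x=11, y=9)
  Distance 17: (x=3, y=0), (x=7, y=0), (x=9, y=0), (x=8, y=1), (x=10, y=1), (x=1, y=2), (x=11, y=2)
  Distance 18: (x=2, y=0), (x=8, y=0), (x=10, y=0), (x=1, y=1), (x=11, y=1), (x=0, y=2), (x=1, y=3)
  Distance 19: (x=1, y=0), (x=11, y=0), (x=0, y=1), (x=0, y=3)
  Distance 20: (x=0, y=0)
Total reachable: 101 (grid has 101 open cells total)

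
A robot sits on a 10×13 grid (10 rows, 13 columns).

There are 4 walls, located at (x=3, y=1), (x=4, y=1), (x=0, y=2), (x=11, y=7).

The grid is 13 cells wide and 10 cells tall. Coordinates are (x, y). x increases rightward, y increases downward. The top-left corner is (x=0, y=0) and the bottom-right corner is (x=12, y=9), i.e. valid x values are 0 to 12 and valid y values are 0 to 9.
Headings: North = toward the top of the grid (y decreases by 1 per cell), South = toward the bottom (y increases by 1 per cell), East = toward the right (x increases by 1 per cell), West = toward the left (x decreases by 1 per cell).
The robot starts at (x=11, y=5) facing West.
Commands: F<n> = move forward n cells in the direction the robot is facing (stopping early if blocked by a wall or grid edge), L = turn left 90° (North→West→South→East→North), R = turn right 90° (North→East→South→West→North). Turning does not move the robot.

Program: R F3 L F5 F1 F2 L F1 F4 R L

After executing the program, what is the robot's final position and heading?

Start: (x=11, y=5), facing West
  R: turn right, now facing North
  F3: move forward 3, now at (x=11, y=2)
  L: turn left, now facing West
  F5: move forward 5, now at (x=6, y=2)
  F1: move forward 1, now at (x=5, y=2)
  F2: move forward 2, now at (x=3, y=2)
  L: turn left, now facing South
  F1: move forward 1, now at (x=3, y=3)
  F4: move forward 4, now at (x=3, y=7)
  R: turn right, now facing West
  L: turn left, now facing South
Final: (x=3, y=7), facing South

Answer: Final position: (x=3, y=7), facing South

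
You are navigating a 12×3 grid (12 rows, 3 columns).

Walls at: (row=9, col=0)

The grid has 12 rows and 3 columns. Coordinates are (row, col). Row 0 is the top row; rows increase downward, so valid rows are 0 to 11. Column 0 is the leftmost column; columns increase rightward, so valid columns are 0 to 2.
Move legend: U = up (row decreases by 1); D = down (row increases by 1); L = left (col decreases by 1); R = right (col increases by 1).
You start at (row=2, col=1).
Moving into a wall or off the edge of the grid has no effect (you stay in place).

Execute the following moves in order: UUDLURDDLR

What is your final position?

Start: (row=2, col=1)
  U (up): (row=2, col=1) -> (row=1, col=1)
  U (up): (row=1, col=1) -> (row=0, col=1)
  D (down): (row=0, col=1) -> (row=1, col=1)
  L (left): (row=1, col=1) -> (row=1, col=0)
  U (up): (row=1, col=0) -> (row=0, col=0)
  R (right): (row=0, col=0) -> (row=0, col=1)
  D (down): (row=0, col=1) -> (row=1, col=1)
  D (down): (row=1, col=1) -> (row=2, col=1)
  L (left): (row=2, col=1) -> (row=2, col=0)
  R (right): (row=2, col=0) -> (row=2, col=1)
Final: (row=2, col=1)

Answer: Final position: (row=2, col=1)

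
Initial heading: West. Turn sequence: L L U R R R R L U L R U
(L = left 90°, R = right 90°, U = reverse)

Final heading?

Answer: Final heading: South

Derivation:
Start: West
  L (left (90° counter-clockwise)) -> South
  L (left (90° counter-clockwise)) -> East
  U (U-turn (180°)) -> West
  R (right (90° clockwise)) -> North
  R (right (90° clockwise)) -> East
  R (right (90° clockwise)) -> South
  R (right (90° clockwise)) -> West
  L (left (90° counter-clockwise)) -> South
  U (U-turn (180°)) -> North
  L (left (90° counter-clockwise)) -> West
  R (right (90° clockwise)) -> North
  U (U-turn (180°)) -> South
Final: South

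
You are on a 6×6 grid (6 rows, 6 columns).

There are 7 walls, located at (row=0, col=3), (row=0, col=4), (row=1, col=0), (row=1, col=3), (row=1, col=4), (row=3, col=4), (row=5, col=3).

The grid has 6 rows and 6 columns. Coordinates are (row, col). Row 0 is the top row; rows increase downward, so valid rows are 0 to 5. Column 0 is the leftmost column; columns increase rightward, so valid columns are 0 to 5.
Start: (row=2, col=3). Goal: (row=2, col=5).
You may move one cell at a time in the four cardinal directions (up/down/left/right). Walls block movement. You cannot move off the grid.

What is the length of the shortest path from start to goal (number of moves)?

BFS from (row=2, col=3) until reaching (row=2, col=5):
  Distance 0: (row=2, col=3)
  Distance 1: (row=2, col=2), (row=2, col=4), (row=3, col=3)
  Distance 2: (row=1, col=2), (row=2, col=1), (row=2, col=5), (row=3, col=2), (row=4, col=3)  <- goal reached here
One shortest path (2 moves): (row=2, col=3) -> (row=2, col=4) -> (row=2, col=5)

Answer: Shortest path length: 2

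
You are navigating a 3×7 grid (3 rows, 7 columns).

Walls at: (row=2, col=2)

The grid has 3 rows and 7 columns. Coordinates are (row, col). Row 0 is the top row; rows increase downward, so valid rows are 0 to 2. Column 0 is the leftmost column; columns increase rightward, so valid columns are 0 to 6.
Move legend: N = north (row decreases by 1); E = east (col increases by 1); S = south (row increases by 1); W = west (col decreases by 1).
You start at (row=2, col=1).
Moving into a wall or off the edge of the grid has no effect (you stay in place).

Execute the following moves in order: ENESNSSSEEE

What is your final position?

Start: (row=2, col=1)
  E (east): blocked, stay at (row=2, col=1)
  N (north): (row=2, col=1) -> (row=1, col=1)
  E (east): (row=1, col=1) -> (row=1, col=2)
  S (south): blocked, stay at (row=1, col=2)
  N (north): (row=1, col=2) -> (row=0, col=2)
  S (south): (row=0, col=2) -> (row=1, col=2)
  S (south): blocked, stay at (row=1, col=2)
  S (south): blocked, stay at (row=1, col=2)
  E (east): (row=1, col=2) -> (row=1, col=3)
  E (east): (row=1, col=3) -> (row=1, col=4)
  E (east): (row=1, col=4) -> (row=1, col=5)
Final: (row=1, col=5)

Answer: Final position: (row=1, col=5)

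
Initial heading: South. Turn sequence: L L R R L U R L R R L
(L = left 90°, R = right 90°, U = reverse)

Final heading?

Start: South
  L (left (90° counter-clockwise)) -> East
  L (left (90° counter-clockwise)) -> North
  R (right (90° clockwise)) -> East
  R (right (90° clockwise)) -> South
  L (left (90° counter-clockwise)) -> East
  U (U-turn (180°)) -> West
  R (right (90° clockwise)) -> North
  L (left (90° counter-clockwise)) -> West
  R (right (90° clockwise)) -> North
  R (right (90° clockwise)) -> East
  L (left (90° counter-clockwise)) -> North
Final: North

Answer: Final heading: North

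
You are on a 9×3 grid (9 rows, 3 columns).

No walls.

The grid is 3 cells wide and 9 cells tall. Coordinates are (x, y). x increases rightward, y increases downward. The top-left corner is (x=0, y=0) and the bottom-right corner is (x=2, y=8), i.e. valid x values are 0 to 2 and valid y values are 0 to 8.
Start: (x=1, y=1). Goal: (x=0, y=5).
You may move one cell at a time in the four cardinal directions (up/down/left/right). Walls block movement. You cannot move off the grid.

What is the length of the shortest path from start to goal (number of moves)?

Answer: Shortest path length: 5

Derivation:
BFS from (x=1, y=1) until reaching (x=0, y=5):
  Distance 0: (x=1, y=1)
  Distance 1: (x=1, y=0), (x=0, y=1), (x=2, y=1), (x=1, y=2)
  Distance 2: (x=0, y=0), (x=2, y=0), (x=0, y=2), (x=2, y=2), (x=1, y=3)
  Distance 3: (x=0, y=3), (x=2, y=3), (x=1, y=4)
  Distance 4: (x=0, y=4), (x=2, y=4), (x=1, y=5)
  Distance 5: (x=0, y=5), (x=2, y=5), (x=1, y=6)  <- goal reached here
One shortest path (5 moves): (x=1, y=1) -> (x=0, y=1) -> (x=0, y=2) -> (x=0, y=3) -> (x=0, y=4) -> (x=0, y=5)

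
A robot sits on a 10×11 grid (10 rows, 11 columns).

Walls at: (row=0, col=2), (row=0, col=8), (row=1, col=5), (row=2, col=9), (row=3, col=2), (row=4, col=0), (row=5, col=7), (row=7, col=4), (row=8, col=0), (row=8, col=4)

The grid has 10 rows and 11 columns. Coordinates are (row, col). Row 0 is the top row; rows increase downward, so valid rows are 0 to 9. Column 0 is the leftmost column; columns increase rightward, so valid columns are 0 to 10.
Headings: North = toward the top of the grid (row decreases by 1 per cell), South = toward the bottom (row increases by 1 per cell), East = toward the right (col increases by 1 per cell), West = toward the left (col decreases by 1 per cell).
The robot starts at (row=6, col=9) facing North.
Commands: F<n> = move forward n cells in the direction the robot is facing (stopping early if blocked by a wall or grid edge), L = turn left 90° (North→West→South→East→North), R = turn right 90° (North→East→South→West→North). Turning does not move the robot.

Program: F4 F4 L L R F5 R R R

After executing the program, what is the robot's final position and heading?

Start: (row=6, col=9), facing North
  F4: move forward 3/4 (blocked), now at (row=3, col=9)
  F4: move forward 0/4 (blocked), now at (row=3, col=9)
  L: turn left, now facing West
  L: turn left, now facing South
  R: turn right, now facing West
  F5: move forward 5, now at (row=3, col=4)
  R: turn right, now facing North
  R: turn right, now facing East
  R: turn right, now facing South
Final: (row=3, col=4), facing South

Answer: Final position: (row=3, col=4), facing South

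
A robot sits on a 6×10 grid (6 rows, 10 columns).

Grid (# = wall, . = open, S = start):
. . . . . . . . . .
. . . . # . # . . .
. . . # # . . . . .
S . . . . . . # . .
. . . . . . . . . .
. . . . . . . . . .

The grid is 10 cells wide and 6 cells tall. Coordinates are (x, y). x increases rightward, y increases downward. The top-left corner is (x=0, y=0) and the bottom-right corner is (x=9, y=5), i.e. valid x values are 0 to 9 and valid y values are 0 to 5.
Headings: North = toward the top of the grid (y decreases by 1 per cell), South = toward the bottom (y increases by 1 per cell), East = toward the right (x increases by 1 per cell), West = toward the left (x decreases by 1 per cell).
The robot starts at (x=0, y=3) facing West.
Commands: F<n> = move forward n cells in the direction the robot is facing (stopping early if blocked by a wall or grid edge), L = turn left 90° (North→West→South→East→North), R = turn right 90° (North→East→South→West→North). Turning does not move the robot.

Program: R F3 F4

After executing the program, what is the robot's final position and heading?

Start: (x=0, y=3), facing West
  R: turn right, now facing North
  F3: move forward 3, now at (x=0, y=0)
  F4: move forward 0/4 (blocked), now at (x=0, y=0)
Final: (x=0, y=0), facing North

Answer: Final position: (x=0, y=0), facing North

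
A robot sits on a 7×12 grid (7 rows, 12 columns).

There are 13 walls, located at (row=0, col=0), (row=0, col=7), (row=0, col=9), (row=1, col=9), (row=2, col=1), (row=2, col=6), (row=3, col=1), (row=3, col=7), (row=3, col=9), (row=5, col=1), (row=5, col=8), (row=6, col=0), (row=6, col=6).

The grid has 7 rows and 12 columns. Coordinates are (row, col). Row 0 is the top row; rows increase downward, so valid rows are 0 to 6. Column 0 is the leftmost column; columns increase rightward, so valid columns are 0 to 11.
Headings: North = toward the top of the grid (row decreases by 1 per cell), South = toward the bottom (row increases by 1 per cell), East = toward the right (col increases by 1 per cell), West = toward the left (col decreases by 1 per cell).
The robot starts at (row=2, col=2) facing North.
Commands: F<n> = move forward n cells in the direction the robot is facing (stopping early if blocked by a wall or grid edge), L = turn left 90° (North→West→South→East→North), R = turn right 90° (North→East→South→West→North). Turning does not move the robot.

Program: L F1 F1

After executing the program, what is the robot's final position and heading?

Answer: Final position: (row=2, col=2), facing West

Derivation:
Start: (row=2, col=2), facing North
  L: turn left, now facing West
  F1: move forward 0/1 (blocked), now at (row=2, col=2)
  F1: move forward 0/1 (blocked), now at (row=2, col=2)
Final: (row=2, col=2), facing West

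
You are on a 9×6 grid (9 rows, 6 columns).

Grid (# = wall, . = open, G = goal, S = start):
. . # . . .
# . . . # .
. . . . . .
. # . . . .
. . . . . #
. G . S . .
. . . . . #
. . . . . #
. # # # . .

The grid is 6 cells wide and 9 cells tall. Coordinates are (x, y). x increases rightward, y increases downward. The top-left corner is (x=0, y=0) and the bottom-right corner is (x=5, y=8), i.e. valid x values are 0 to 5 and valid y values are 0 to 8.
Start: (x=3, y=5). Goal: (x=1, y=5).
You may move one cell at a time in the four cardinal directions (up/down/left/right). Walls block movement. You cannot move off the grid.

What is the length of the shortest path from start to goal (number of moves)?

Answer: Shortest path length: 2

Derivation:
BFS from (x=3, y=5) until reaching (x=1, y=5):
  Distance 0: (x=3, y=5)
  Distance 1: (x=3, y=4), (x=2, y=5), (x=4, y=5), (x=3, y=6)
  Distance 2: (x=3, y=3), (x=2, y=4), (x=4, y=4), (x=1, y=5), (x=5, y=5), (x=2, y=6), (x=4, y=6), (x=3, y=7)  <- goal reached here
One shortest path (2 moves): (x=3, y=5) -> (x=2, y=5) -> (x=1, y=5)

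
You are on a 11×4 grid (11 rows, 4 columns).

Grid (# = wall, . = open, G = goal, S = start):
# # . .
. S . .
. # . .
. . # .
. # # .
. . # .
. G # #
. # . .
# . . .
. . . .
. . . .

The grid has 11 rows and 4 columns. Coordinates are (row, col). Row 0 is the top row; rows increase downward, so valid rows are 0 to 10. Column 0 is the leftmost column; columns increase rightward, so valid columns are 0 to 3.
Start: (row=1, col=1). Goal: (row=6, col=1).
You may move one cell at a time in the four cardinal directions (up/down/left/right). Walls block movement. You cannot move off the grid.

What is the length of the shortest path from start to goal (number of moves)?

Answer: Shortest path length: 7

Derivation:
BFS from (row=1, col=1) until reaching (row=6, col=1):
  Distance 0: (row=1, col=1)
  Distance 1: (row=1, col=0), (row=1, col=2)
  Distance 2: (row=0, col=2), (row=1, col=3), (row=2, col=0), (row=2, col=2)
  Distance 3: (row=0, col=3), (row=2, col=3), (row=3, col=0)
  Distance 4: (row=3, col=1), (row=3, col=3), (row=4, col=0)
  Distance 5: (row=4, col=3), (row=5, col=0)
  Distance 6: (row=5, col=1), (row=5, col=3), (row=6, col=0)
  Distance 7: (row=6, col=1), (row=7, col=0)  <- goal reached here
One shortest path (7 moves): (row=1, col=1) -> (row=1, col=0) -> (row=2, col=0) -> (row=3, col=0) -> (row=4, col=0) -> (row=5, col=0) -> (row=5, col=1) -> (row=6, col=1)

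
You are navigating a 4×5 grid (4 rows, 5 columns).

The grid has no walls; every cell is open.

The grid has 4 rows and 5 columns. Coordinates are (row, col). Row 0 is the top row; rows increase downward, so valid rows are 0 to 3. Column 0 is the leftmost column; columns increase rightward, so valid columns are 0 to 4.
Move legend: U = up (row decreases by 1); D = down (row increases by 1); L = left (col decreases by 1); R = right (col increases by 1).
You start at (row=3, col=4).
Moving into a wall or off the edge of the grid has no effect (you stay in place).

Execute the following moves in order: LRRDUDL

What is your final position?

Start: (row=3, col=4)
  L (left): (row=3, col=4) -> (row=3, col=3)
  R (right): (row=3, col=3) -> (row=3, col=4)
  R (right): blocked, stay at (row=3, col=4)
  D (down): blocked, stay at (row=3, col=4)
  U (up): (row=3, col=4) -> (row=2, col=4)
  D (down): (row=2, col=4) -> (row=3, col=4)
  L (left): (row=3, col=4) -> (row=3, col=3)
Final: (row=3, col=3)

Answer: Final position: (row=3, col=3)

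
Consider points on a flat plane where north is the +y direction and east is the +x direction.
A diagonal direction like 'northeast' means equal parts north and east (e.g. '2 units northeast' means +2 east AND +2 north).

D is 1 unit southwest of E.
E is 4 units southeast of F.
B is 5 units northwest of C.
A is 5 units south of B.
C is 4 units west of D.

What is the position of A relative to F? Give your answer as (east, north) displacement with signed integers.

Answer: A is at (east=-6, north=-5) relative to F.

Derivation:
Place F at the origin (east=0, north=0).
  E is 4 units southeast of F: delta (east=+4, north=-4); E at (east=4, north=-4).
  D is 1 unit southwest of E: delta (east=-1, north=-1); D at (east=3, north=-5).
  C is 4 units west of D: delta (east=-4, north=+0); C at (east=-1, north=-5).
  B is 5 units northwest of C: delta (east=-5, north=+5); B at (east=-6, north=0).
  A is 5 units south of B: delta (east=+0, north=-5); A at (east=-6, north=-5).
Therefore A relative to F: (east=-6, north=-5).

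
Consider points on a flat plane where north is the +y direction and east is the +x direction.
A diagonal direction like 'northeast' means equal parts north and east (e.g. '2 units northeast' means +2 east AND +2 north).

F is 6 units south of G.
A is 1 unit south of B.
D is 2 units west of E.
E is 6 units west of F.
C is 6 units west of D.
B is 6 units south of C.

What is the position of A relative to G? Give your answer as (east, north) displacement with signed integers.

Place G at the origin (east=0, north=0).
  F is 6 units south of G: delta (east=+0, north=-6); F at (east=0, north=-6).
  E is 6 units west of F: delta (east=-6, north=+0); E at (east=-6, north=-6).
  D is 2 units west of E: delta (east=-2, north=+0); D at (east=-8, north=-6).
  C is 6 units west of D: delta (east=-6, north=+0); C at (east=-14, north=-6).
  B is 6 units south of C: delta (east=+0, north=-6); B at (east=-14, north=-12).
  A is 1 unit south of B: delta (east=+0, north=-1); A at (east=-14, north=-13).
Therefore A relative to G: (east=-14, north=-13).

Answer: A is at (east=-14, north=-13) relative to G.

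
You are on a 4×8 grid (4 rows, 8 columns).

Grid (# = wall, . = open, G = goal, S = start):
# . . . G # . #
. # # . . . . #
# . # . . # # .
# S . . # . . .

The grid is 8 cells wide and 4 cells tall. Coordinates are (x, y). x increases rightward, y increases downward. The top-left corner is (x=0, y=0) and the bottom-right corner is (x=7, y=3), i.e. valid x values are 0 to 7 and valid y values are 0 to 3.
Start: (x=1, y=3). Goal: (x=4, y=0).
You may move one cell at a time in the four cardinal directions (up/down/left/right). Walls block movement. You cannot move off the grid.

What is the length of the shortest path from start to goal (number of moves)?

BFS from (x=1, y=3) until reaching (x=4, y=0):
  Distance 0: (x=1, y=3)
  Distance 1: (x=1, y=2), (x=2, y=3)
  Distance 2: (x=3, y=3)
  Distance 3: (x=3, y=2)
  Distance 4: (x=3, y=1), (x=4, y=2)
  Distance 5: (x=3, y=0), (x=4, y=1)
  Distance 6: (x=2, y=0), (x=4, y=0), (x=5, y=1)  <- goal reached here
One shortest path (6 moves): (x=1, y=3) -> (x=2, y=3) -> (x=3, y=3) -> (x=3, y=2) -> (x=4, y=2) -> (x=4, y=1) -> (x=4, y=0)

Answer: Shortest path length: 6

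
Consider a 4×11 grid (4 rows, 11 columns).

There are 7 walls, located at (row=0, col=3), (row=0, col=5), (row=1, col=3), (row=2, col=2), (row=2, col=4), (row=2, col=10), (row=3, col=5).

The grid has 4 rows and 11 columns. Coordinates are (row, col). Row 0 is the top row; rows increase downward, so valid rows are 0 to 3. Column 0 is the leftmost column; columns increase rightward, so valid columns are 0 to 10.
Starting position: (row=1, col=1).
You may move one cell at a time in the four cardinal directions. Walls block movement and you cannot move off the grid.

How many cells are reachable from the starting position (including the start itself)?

Answer: Reachable cells: 14

Derivation:
BFS flood-fill from (row=1, col=1):
  Distance 0: (row=1, col=1)
  Distance 1: (row=0, col=1), (row=1, col=0), (row=1, col=2), (row=2, col=1)
  Distance 2: (row=0, col=0), (row=0, col=2), (row=2, col=0), (row=3, col=1)
  Distance 3: (row=3, col=0), (row=3, col=2)
  Distance 4: (row=3, col=3)
  Distance 5: (row=2, col=3), (row=3, col=4)
Total reachable: 14 (grid has 37 open cells total)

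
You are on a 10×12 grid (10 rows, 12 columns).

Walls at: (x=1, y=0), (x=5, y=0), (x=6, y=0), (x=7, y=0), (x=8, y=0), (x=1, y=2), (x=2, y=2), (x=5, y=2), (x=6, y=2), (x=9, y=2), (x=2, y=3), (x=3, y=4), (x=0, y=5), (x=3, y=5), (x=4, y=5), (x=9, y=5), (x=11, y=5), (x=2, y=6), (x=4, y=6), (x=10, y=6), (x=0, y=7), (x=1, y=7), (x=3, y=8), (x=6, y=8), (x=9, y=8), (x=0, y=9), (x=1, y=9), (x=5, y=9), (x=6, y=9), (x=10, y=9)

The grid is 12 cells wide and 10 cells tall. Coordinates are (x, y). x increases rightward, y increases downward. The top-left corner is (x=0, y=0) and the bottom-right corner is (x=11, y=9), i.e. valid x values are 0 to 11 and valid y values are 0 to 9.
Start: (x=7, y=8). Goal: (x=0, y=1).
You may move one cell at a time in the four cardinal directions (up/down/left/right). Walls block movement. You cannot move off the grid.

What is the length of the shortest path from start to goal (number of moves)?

Answer: Shortest path length: 14

Derivation:
BFS from (x=7, y=8) until reaching (x=0, y=1):
  Distance 0: (x=7, y=8)
  Distance 1: (x=7, y=7), (x=8, y=8), (x=7, y=9)
  Distance 2: (x=7, y=6), (x=6, y=7), (x=8, y=7), (x=8, y=9)
  Distance 3: (x=7, y=5), (x=6, y=6), (x=8, y=6), (x=5, y=7), (x=9, y=7), (x=9, y=9)
  Distance 4: (x=7, y=4), (x=6, y=5), (x=8, y=5), (x=5, y=6), (x=9, y=6), (x=4, y=7), (x=10, y=7), (x=5, y=8)
  Distance 5: (x=7, y=3), (x=6, y=4), (x=8, y=4), (x=5, y=5), (x=3, y=7), (x=11, y=7), (x=4, y=8), (x=10, y=8)
  Distance 6: (x=7, y=2), (x=6, y=3), (x=8, y=3), (x=5, y=4), (x=9, y=4), (x=3, y=6), (x=11, y=6), (x=2, y=7), (x=11, y=8), (x=4, y=9)
  Distance 7: (x=7, y=1), (x=8, y=2), (x=5, y=3), (x=9, y=3), (x=4, y=4), (x=10, y=4), (x=2, y=8), (x=3, y=9), (x=11, y=9)
  Distance 8: (x=6, y=1), (x=8, y=1), (x=4, y=3), (x=10, y=3), (x=11, y=4), (x=10, y=5), (x=1, y=8), (x=2, y=9)
  Distance 9: (x=5, y=1), (x=9, y=1), (x=4, y=2), (x=10, y=2), (x=3, y=3), (x=11, y=3), (x=0, y=8)
  Distance 10: (x=9, y=0), (x=4, y=1), (x=10, y=1), (x=3, y=2), (x=11, y=2)
  Distance 11: (x=4, y=0), (x=10, y=0), (x=3, y=1), (x=11, y=1)
  Distance 12: (x=3, y=0), (x=11, y=0), (x=2, y=1)
  Distance 13: (x=2, y=0), (x=1, y=1)
  Distance 14: (x=0, y=1)  <- goal reached here
One shortest path (14 moves): (x=7, y=8) -> (x=7, y=7) -> (x=6, y=7) -> (x=5, y=7) -> (x=5, y=6) -> (x=5, y=5) -> (x=5, y=4) -> (x=4, y=4) -> (x=4, y=3) -> (x=3, y=3) -> (x=3, y=2) -> (x=3, y=1) -> (x=2, y=1) -> (x=1, y=1) -> (x=0, y=1)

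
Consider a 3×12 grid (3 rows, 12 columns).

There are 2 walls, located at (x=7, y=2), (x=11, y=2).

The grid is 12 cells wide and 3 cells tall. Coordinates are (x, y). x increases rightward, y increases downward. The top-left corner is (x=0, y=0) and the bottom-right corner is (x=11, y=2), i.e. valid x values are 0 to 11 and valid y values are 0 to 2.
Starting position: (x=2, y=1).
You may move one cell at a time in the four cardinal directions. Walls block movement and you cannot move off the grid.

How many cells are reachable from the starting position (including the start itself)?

BFS flood-fill from (x=2, y=1):
  Distance 0: (x=2, y=1)
  Distance 1: (x=2, y=0), (x=1, y=1), (x=3, y=1), (x=2, y=2)
  Distance 2: (x=1, y=0), (x=3, y=0), (x=0, y=1), (x=4, y=1), (x=1, y=2), (x=3, y=2)
  Distance 3: (x=0, y=0), (x=4, y=0), (x=5, y=1), (x=0, y=2), (x=4, y=2)
  Distance 4: (x=5, y=0), (x=6, y=1), (x=5, y=2)
  Distance 5: (x=6, y=0), (x=7, y=1), (x=6, y=2)
  Distance 6: (x=7, y=0), (x=8, y=1)
  Distance 7: (x=8, y=0), (x=9, y=1), (x=8, y=2)
  Distance 8: (x=9, y=0), (x=10, y=1), (x=9, y=2)
  Distance 9: (x=10, y=0), (x=11, y=1), (x=10, y=2)
  Distance 10: (x=11, y=0)
Total reachable: 34 (grid has 34 open cells total)

Answer: Reachable cells: 34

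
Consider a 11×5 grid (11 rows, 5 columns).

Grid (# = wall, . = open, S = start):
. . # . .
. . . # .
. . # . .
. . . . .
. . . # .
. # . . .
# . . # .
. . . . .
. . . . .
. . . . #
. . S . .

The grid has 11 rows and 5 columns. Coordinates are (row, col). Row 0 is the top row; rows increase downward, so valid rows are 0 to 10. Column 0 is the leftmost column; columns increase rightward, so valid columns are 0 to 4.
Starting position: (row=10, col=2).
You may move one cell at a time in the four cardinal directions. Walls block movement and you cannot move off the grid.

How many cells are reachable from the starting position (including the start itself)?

BFS flood-fill from (row=10, col=2):
  Distance 0: (row=10, col=2)
  Distance 1: (row=9, col=2), (row=10, col=1), (row=10, col=3)
  Distance 2: (row=8, col=2), (row=9, col=1), (row=9, col=3), (row=10, col=0), (row=10, col=4)
  Distance 3: (row=7, col=2), (row=8, col=1), (row=8, col=3), (row=9, col=0)
  Distance 4: (row=6, col=2), (row=7, col=1), (row=7, col=3), (row=8, col=0), (row=8, col=4)
  Distance 5: (row=5, col=2), (row=6, col=1), (row=7, col=0), (row=7, col=4)
  Distance 6: (row=4, col=2), (row=5, col=3), (row=6, col=4)
  Distance 7: (row=3, col=2), (row=4, col=1), (row=5, col=4)
  Distance 8: (row=3, col=1), (row=3, col=3), (row=4, col=0), (row=4, col=4)
  Distance 9: (row=2, col=1), (row=2, col=3), (row=3, col=0), (row=3, col=4), (row=5, col=0)
  Distance 10: (row=1, col=1), (row=2, col=0), (row=2, col=4)
  Distance 11: (row=0, col=1), (row=1, col=0), (row=1, col=2), (row=1, col=4)
  Distance 12: (row=0, col=0), (row=0, col=4)
  Distance 13: (row=0, col=3)
Total reachable: 47 (grid has 47 open cells total)

Answer: Reachable cells: 47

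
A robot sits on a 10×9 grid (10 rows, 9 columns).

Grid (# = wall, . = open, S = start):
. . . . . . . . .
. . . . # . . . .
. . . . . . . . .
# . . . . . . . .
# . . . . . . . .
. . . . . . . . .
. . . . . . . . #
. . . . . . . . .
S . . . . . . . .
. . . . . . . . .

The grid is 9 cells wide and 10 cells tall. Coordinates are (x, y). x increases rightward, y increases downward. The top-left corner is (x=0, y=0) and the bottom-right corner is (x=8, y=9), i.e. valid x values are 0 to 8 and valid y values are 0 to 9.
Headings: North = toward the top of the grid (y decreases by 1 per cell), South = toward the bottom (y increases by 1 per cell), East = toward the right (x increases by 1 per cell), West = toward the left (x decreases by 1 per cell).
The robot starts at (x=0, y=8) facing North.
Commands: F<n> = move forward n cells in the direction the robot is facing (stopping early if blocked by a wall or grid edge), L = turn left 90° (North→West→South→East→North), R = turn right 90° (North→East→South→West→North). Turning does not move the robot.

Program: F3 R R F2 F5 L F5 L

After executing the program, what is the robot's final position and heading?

Answer: Final position: (x=5, y=9), facing North

Derivation:
Start: (x=0, y=8), facing North
  F3: move forward 3, now at (x=0, y=5)
  R: turn right, now facing East
  R: turn right, now facing South
  F2: move forward 2, now at (x=0, y=7)
  F5: move forward 2/5 (blocked), now at (x=0, y=9)
  L: turn left, now facing East
  F5: move forward 5, now at (x=5, y=9)
  L: turn left, now facing North
Final: (x=5, y=9), facing North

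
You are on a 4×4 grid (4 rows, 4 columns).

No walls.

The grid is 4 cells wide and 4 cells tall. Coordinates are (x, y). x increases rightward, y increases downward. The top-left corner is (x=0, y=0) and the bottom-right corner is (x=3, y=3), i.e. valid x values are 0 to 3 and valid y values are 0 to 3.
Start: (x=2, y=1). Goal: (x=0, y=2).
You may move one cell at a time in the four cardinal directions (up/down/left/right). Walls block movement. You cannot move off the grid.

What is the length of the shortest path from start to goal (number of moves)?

Answer: Shortest path length: 3

Derivation:
BFS from (x=2, y=1) until reaching (x=0, y=2):
  Distance 0: (x=2, y=1)
  Distance 1: (x=2, y=0), (x=1, y=1), (x=3, y=1), (x=2, y=2)
  Distance 2: (x=1, y=0), (x=3, y=0), (x=0, y=1), (x=1, y=2), (x=3, y=2), (x=2, y=3)
  Distance 3: (x=0, y=0), (x=0, y=2), (x=1, y=3), (x=3, y=3)  <- goal reached here
One shortest path (3 moves): (x=2, y=1) -> (x=1, y=1) -> (x=0, y=1) -> (x=0, y=2)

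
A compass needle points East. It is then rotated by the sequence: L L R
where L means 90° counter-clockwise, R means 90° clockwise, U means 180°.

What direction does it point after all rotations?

Start: East
  L (left (90° counter-clockwise)) -> North
  L (left (90° counter-clockwise)) -> West
  R (right (90° clockwise)) -> North
Final: North

Answer: Final heading: North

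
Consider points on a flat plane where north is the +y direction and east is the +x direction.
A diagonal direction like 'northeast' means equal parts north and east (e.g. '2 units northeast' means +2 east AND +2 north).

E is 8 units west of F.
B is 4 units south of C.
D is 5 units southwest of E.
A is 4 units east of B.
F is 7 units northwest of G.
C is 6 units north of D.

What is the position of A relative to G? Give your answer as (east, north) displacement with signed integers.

Answer: A is at (east=-16, north=4) relative to G.

Derivation:
Place G at the origin (east=0, north=0).
  F is 7 units northwest of G: delta (east=-7, north=+7); F at (east=-7, north=7).
  E is 8 units west of F: delta (east=-8, north=+0); E at (east=-15, north=7).
  D is 5 units southwest of E: delta (east=-5, north=-5); D at (east=-20, north=2).
  C is 6 units north of D: delta (east=+0, north=+6); C at (east=-20, north=8).
  B is 4 units south of C: delta (east=+0, north=-4); B at (east=-20, north=4).
  A is 4 units east of B: delta (east=+4, north=+0); A at (east=-16, north=4).
Therefore A relative to G: (east=-16, north=4).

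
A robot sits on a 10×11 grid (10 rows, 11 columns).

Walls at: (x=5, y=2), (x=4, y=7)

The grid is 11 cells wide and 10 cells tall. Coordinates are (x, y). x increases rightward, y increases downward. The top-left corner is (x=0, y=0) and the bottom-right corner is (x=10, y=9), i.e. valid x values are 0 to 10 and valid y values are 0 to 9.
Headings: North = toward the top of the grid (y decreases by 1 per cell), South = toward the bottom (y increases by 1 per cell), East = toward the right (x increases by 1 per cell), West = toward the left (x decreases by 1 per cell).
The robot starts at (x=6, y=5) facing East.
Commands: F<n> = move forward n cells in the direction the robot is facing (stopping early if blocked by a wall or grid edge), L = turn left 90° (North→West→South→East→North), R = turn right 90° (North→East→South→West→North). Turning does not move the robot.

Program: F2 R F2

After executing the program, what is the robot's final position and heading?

Start: (x=6, y=5), facing East
  F2: move forward 2, now at (x=8, y=5)
  R: turn right, now facing South
  F2: move forward 2, now at (x=8, y=7)
Final: (x=8, y=7), facing South

Answer: Final position: (x=8, y=7), facing South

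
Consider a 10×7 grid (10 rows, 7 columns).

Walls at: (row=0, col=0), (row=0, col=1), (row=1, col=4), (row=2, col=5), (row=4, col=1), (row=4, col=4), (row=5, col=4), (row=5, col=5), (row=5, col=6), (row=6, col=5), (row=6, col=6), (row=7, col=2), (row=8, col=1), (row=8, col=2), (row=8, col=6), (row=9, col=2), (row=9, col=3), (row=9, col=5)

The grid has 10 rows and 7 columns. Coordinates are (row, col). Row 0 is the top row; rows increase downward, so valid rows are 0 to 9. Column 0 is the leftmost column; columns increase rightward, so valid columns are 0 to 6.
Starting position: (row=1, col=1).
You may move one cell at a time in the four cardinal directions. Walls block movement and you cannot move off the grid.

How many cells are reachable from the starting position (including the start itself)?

BFS flood-fill from (row=1, col=1):
  Distance 0: (row=1, col=1)
  Distance 1: (row=1, col=0), (row=1, col=2), (row=2, col=1)
  Distance 2: (row=0, col=2), (row=1, col=3), (row=2, col=0), (row=2, col=2), (row=3, col=1)
  Distance 3: (row=0, col=3), (row=2, col=3), (row=3, col=0), (row=3, col=2)
  Distance 4: (row=0, col=4), (row=2, col=4), (row=3, col=3), (row=4, col=0), (row=4, col=2)
  Distance 5: (row=0, col=5), (row=3, col=4), (row=4, col=3), (row=5, col=0), (row=5, col=2)
  Distance 6: (row=0, col=6), (row=1, col=5), (row=3, col=5), (row=5, col=1), (row=5, col=3), (row=6, col=0), (row=6, col=2)
  Distance 7: (row=1, col=6), (row=3, col=6), (row=4, col=5), (row=6, col=1), (row=6, col=3), (row=7, col=0)
  Distance 8: (row=2, col=6), (row=4, col=6), (row=6, col=4), (row=7, col=1), (row=7, col=3), (row=8, col=0)
  Distance 9: (row=7, col=4), (row=8, col=3), (row=9, col=0)
  Distance 10: (row=7, col=5), (row=8, col=4), (row=9, col=1)
  Distance 11: (row=7, col=6), (row=8, col=5), (row=9, col=4)
Total reachable: 51 (grid has 52 open cells total)

Answer: Reachable cells: 51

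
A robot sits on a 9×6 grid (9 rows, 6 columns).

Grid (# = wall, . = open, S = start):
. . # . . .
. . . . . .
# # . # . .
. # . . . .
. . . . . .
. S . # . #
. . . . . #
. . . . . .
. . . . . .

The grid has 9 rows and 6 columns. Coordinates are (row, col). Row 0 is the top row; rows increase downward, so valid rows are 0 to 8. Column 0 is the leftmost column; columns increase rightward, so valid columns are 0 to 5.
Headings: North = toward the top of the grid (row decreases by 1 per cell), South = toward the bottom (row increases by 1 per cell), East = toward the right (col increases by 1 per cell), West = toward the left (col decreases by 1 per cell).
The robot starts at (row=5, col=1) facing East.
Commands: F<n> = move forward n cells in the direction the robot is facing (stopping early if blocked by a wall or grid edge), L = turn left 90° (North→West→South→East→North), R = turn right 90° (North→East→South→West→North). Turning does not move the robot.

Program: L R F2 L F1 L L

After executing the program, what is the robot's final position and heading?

Start: (row=5, col=1), facing East
  L: turn left, now facing North
  R: turn right, now facing East
  F2: move forward 1/2 (blocked), now at (row=5, col=2)
  L: turn left, now facing North
  F1: move forward 1, now at (row=4, col=2)
  L: turn left, now facing West
  L: turn left, now facing South
Final: (row=4, col=2), facing South

Answer: Final position: (row=4, col=2), facing South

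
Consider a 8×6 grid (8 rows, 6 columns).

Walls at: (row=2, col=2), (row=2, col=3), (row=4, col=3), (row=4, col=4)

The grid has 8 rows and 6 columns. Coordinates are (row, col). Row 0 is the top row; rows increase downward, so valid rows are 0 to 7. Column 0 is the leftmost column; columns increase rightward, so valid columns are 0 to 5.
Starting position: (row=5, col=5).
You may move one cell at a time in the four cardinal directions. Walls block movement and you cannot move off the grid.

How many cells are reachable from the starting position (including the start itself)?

BFS flood-fill from (row=5, col=5):
  Distance 0: (row=5, col=5)
  Distance 1: (row=4, col=5), (row=5, col=4), (row=6, col=5)
  Distance 2: (row=3, col=5), (row=5, col=3), (row=6, col=4), (row=7, col=5)
  Distance 3: (row=2, col=5), (row=3, col=4), (row=5, col=2), (row=6, col=3), (row=7, col=4)
  Distance 4: (row=1, col=5), (row=2, col=4), (row=3, col=3), (row=4, col=2), (row=5, col=1), (row=6, col=2), (row=7, col=3)
  Distance 5: (row=0, col=5), (row=1, col=4), (row=3, col=2), (row=4, col=1), (row=5, col=0), (row=6, col=1), (row=7, col=2)
  Distance 6: (row=0, col=4), (row=1, col=3), (row=3, col=1), (row=4, col=0), (row=6, col=0), (row=7, col=1)
  Distance 7: (row=0, col=3), (row=1, col=2), (row=2, col=1), (row=3, col=0), (row=7, col=0)
  Distance 8: (row=0, col=2), (row=1, col=1), (row=2, col=0)
  Distance 9: (row=0, col=1), (row=1, col=0)
  Distance 10: (row=0, col=0)
Total reachable: 44 (grid has 44 open cells total)

Answer: Reachable cells: 44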